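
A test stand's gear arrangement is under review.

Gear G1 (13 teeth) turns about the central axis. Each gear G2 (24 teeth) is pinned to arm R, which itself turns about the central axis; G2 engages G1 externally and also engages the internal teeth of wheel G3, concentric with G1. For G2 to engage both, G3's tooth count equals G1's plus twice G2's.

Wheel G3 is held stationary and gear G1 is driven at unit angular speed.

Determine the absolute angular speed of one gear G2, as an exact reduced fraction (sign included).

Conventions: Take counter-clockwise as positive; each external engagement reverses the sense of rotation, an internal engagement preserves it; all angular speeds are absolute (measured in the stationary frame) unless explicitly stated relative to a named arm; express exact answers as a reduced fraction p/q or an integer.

recognized (axles ride arm R): planetary set, 13/24/61 teeth
ring teeth: 13 + 2·24 = 61
13(ω_sun−ω_arm) = −61(ω_ring−ω_arm),  ω_ring = 0, ω_sun = 1
13(1−ω_arm) = −61(0−ω_arm)  ⇒  74·ω_arm = 13  ⇒  ω_arm = 13/74
sun–planet mesh: 13·(1−13/74) = −24·(ω_p−ω_arm)  ⇒  ω_p−ω_arm = -793/1776
ω_p = 13/74 − 793/1776 = -13/48
exact speed ratio = -13/48

-13/48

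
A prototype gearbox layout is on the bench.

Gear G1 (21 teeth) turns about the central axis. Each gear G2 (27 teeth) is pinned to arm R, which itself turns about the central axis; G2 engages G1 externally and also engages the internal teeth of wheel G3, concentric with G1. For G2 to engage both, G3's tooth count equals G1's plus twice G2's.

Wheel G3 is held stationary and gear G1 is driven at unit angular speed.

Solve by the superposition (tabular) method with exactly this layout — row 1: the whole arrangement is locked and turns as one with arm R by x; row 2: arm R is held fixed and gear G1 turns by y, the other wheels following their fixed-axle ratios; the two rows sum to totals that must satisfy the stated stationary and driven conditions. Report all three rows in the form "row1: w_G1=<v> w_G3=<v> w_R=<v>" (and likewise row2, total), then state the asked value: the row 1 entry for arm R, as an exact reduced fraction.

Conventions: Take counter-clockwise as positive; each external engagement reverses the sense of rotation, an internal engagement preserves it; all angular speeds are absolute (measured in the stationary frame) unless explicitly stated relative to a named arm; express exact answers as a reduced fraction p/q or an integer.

recognized (axles ride arm R): planetary set, 21/27/75 teeth
row 1 (train locked, turned with arm): all members turn x
row 2 — arm fixed, fixed-axis ratios: sun y, ring −(21/75)·y, arm 0
boundary: total ω_ring = x − (21/75)·y = 0 and total ω_sun = x + y = 1  ⇒  y = 25/32, x = 7/32
row 2 ring = −(21/75)·25/32 = -7/32
totals (row 1 + row 2): sun 7/32 + 25/32 = 1, ring 7/32 + (-7/32) = 0, arm 7/32 + 0 = 7/32
asked cell (row1, arm) = 7/32

row1: w_G1=7/32 w_G3=7/32 w_R=7/32
row2: w_G1=25/32 w_G3=-7/32 w_R=0
total: w_G1=1 w_G3=0 w_R=7/32
asked value: 7/32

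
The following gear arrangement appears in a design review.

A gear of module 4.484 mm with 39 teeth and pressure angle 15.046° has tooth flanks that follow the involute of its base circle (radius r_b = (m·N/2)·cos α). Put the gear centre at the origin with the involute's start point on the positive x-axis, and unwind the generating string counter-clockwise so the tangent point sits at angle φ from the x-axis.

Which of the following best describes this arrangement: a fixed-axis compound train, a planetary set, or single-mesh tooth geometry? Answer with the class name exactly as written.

single-mesh tooth geometry

recognized (one wheel, involute flank): single-mesh tooth geometry, m = 4.484, N = 39
classification: single-mesh tooth geometry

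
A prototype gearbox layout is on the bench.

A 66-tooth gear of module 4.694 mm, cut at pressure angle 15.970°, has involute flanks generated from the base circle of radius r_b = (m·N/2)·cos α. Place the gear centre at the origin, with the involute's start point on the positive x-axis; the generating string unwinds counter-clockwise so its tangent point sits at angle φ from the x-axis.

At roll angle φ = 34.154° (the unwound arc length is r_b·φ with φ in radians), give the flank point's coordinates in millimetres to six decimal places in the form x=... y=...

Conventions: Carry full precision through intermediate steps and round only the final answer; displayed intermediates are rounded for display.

x=173.078136 y=10.145845

class = single-mesh tooth geometry [base-circle involute, m = 4.694, 66T]
pitch radius r_p = m·N/2 = 4.694·66/2 = 154.902000
base radius r_b = r_p·cos α = 154.902000·cos 15.970° = 148.923695
roll angle φ = 34.154° = 0.59609975 rad
x = r_b·(cos φ + φ·sin φ) = 173.078136
y = r_b·(sin φ − φ·cos φ) = 10.145845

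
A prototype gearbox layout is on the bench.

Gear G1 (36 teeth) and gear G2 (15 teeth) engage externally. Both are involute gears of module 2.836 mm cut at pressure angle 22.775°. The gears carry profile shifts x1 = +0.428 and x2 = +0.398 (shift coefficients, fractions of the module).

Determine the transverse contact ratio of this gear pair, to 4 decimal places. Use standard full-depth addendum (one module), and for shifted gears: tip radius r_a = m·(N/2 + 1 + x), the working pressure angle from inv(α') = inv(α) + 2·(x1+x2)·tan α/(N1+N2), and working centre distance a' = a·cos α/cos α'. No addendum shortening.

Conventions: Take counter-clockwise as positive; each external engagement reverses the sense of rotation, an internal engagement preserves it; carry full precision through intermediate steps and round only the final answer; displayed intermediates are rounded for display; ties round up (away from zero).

class = single-mesh tooth geometry [involute pair 36T × 15T, m = 2.836]
base radii: r_b1 = 47.067897, r_b2 = 19.611624
tip radii: r_a1 = 55.097808, r_a2 = 25.234728
inv(α') = inv(22.775°) + 2·(+0.428+0.398)·tan α/(36+15) = 0.03594900  ⇒  α' = 26.47222°
a' = a·cos α / cos α' = 72.3180·cos 22.775°/cos 26.47222° = 74.489727
action lengths: √(r_a1²−r_b1²) = 28.642303, √(r_a2²−r_b2²) = 15.880041
base pitch p_b = π·m·cos α = 8.214898
CR = (28.642303 + 15.880041 − 74.489727·sin 26.47222°)/8.214898 = 1.377681
contact ratio ≈ 1.3777

1.3777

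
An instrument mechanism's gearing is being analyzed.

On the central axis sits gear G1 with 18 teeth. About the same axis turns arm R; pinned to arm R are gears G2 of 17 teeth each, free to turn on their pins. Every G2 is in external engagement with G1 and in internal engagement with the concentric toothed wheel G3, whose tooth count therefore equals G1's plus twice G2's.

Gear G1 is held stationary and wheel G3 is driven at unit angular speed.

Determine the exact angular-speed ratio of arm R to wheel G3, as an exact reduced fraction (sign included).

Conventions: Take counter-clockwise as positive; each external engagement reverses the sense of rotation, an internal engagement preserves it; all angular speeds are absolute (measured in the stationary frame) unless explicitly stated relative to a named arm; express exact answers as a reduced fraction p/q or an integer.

26/35

topology: planetary set — G1 18T / G2 17T / G3 52T, arm = carrier (Willis)
ring teeth: 18 + 2·17 = 52
18(ω_sun−ω_arm) = −52(ω_ring−ω_arm),  ω_sun = 0, ω_ring = 1
18(0−ω_arm) = −52(1−ω_arm)  ⇒  70·ω_arm = 52  ⇒  ω_arm = 26/35
ω_out/ω_in = 26/35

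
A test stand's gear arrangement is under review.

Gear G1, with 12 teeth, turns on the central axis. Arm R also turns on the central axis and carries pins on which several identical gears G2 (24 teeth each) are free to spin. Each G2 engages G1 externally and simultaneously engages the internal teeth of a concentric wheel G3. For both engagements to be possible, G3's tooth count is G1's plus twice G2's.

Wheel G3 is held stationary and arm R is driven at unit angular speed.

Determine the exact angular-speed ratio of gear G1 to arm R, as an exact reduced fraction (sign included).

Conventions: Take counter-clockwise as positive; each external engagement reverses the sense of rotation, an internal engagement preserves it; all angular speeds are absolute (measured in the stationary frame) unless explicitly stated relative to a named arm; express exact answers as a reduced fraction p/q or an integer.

class = planetary set [G3 = 12+2·24 = 60; Willis about the carrier]
ring teeth: 12 + 2·24 = 60
12(ω_sun−ω_arm) = −60(ω_ring−ω_arm),  ω_ring = 0, ω_arm = 1
ω_sun = 1 − (60/12)(0−1) = 6
ω_out/ω_in = 6

6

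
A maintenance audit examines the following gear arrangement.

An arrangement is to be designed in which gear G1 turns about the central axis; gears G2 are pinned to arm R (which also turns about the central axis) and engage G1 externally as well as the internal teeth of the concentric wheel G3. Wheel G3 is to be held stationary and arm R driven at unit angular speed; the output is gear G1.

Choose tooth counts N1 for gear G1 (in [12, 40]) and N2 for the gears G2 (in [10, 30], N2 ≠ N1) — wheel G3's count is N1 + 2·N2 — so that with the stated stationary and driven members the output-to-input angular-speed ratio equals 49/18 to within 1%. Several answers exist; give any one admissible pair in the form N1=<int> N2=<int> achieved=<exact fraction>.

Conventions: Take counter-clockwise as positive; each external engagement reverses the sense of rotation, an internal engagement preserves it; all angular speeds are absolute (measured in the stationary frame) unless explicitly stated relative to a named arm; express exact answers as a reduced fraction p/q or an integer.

topology: planetary set — design target 49/18, arm = carrier (Willis)
Willis with ω_ring = 0: ω_sun/ω_arm = (N1+N3)/N1; set equal to 49/18  ⇒  N3/N1 = 49/18 − 1 = 31/18
N3 = N1 + 2·N2  ⇒  N2/N1 = (N3/N1 − 1)/2 = (31/18 − 1)/2 = 13/36
smallest multiple with N1 ≥ 12 and N2 ≥ 10: k = 1  ⇒  N1 = 1·36 = 36, N2 = 1·13 = 13 (N1 ≤ 40, N2 ≤ 30, N2 ≠ N1 ✓), N3 = 36 + 2·13 = 62
check: (N1+N3)/N1 with N1 = 36, N3 = 62 gives 49/18; |achieved − target| = 0 ≤ 49/1800 ✓

N1=36 N2=13 achieved=49/18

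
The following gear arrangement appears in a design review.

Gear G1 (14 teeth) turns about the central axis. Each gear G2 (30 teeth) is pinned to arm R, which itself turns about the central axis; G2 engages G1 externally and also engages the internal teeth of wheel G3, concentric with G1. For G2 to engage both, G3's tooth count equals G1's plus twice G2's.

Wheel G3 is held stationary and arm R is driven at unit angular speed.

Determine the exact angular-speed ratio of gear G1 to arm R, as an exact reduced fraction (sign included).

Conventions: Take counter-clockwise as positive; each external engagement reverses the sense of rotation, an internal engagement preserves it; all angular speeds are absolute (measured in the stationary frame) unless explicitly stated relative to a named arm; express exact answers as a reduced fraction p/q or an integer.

44/7

planetary set (14T centre, 30T on arm, 74T internal) — Willis relation
ring teeth: 14 + 2·30 = 74
14(ω_sun−ω_arm) = −74(ω_ring−ω_arm),  ω_ring = 0, ω_arm = 1
ω_sun = 1 − (74/14)(0−1) = 44/7
ω_out/ω_in = 44/7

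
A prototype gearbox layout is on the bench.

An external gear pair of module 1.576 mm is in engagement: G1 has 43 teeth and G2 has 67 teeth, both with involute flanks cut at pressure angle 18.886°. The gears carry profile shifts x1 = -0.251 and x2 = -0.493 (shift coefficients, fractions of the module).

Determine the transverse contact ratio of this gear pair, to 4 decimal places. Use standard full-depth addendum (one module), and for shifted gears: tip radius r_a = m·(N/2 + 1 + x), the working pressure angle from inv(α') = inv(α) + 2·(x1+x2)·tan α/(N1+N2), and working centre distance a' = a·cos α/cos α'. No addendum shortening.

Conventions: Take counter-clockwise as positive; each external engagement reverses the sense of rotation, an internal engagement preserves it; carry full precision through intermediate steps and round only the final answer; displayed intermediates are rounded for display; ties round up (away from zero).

single-mesh involute tooth geometry (43T engaging 67T at module 1.576)
base radii: r_b1 = 32.059837, r_b2 = 49.953700
tip radii: r_a1 = 35.064424, r_a2 = 53.595032
inv(α') = inv(18.886°) + 2·(-0.251-0.493)·tan α/(43+67) = 0.00785295  ⇒  α' = 16.24699°
a' = a·cos α / cos α' = 86.6800·cos 18.886°/cos 16.24699° = 85.425022
action lengths: √(r_a1²−r_b1²) = 14.201432, √(r_a2²−r_b2²) = 19.417913
base pitch p_b = π·m·cos α = 4.684602
CR = (14.201432 + 19.417913 − 85.425022·sin 16.24699°)/4.684602 = 2.074724
contact ratio ≈ 2.0747

2.0747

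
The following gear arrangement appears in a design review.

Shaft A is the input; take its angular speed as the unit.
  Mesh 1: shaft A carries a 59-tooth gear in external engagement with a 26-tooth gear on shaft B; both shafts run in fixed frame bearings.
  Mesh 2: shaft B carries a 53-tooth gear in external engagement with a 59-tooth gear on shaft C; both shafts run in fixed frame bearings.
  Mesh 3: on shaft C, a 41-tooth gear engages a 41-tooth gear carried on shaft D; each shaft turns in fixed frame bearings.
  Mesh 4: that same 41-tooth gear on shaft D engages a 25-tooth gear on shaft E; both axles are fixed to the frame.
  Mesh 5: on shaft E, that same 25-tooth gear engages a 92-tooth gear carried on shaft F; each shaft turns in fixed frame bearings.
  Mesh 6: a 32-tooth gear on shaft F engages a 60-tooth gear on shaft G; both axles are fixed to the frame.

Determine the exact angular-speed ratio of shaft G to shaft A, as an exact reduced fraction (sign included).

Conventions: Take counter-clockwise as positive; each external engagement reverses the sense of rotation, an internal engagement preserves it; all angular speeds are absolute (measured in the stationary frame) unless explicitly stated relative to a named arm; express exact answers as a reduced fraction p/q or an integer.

class = fixed-axis compound train [6 meshes; 6 ratios multiply, 6 sense flips]
mesh 1 [59T→26T]: running ratio 59/26, sense −
mesh 2 [53T→59T]: running ratio 53/26, sense +
mesh 3 [41T→41T]: running ratio 53/26, sense −
mesh 4 [41T→25T]: running ratio 2173/650, sense +
mesh 5 [25T→92T]: running ratio 2173/2392, sense −
mesh 6 [32T→60T]: running ratio 2173/4485, sense +
ω_out/ω_in = 2173/4485

2173/4485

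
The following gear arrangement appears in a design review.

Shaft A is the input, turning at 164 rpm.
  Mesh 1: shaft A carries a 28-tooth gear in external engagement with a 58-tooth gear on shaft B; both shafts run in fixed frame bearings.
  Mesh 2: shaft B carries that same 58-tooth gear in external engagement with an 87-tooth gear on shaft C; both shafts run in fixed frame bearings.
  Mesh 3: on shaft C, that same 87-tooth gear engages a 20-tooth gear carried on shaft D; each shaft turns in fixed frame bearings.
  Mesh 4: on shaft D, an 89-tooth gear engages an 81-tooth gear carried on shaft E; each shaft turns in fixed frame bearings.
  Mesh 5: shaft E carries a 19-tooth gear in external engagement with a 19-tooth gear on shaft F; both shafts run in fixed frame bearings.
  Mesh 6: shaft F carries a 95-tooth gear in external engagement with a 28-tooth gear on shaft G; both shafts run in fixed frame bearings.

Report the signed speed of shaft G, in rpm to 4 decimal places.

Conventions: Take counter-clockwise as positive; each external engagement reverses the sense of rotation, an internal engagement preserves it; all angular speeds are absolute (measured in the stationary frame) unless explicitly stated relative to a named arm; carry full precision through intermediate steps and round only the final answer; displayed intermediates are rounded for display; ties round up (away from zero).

+855.9383 rpm

6-mesh fixed-axis compound train (all bearings frame-fixed)
mesh 1 [28T→58T]: ω = 164.0000×28/58 = 79.1724 rpm, sense flips to −
mesh 2 [58T→87T]: ω = 79.1724×58/87 = 52.7816 rpm, sense flips to +
mesh 3 [87T→20T]: ω = 52.7816×87/20 = 229.6000 rpm, sense flips to −
mesh 4 [89T→81T]: ω = 229.6000×89/81 = 252.2765 rpm, sense flips to +
mesh 5 [19T→19T]: ω = 252.2765×19/19 = 252.2765 rpm, sense flips to −
mesh 6 [95T→28T]: ω = 252.2765×95/28 = 855.9383 rpm, sense flips to +
signed output speed = +855.9383 rpm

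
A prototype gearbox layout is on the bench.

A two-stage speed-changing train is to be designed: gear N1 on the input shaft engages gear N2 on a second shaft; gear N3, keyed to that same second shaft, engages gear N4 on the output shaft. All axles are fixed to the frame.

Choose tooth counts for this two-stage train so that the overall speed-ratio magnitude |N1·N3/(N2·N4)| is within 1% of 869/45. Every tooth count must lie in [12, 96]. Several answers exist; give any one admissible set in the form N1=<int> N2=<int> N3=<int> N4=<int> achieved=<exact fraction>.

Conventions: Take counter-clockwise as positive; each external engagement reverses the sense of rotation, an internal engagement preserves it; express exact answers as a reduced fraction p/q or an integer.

N1=44 N2=12 N3=79 N4=15 achieved=869/45

topology: fixed-axis compound train — 2 stages, target 869/45
target = 869/45 in lowest terms: an exact hit needs N1·N3 = k·869 and N2·N4 = k·45 for one integer k, every count in [12, 96]; additionally prefer no 1:1 stage (N1 ≠ N2, N3 ≠ N4)
k = 1…3: no 1:1-free in-range split of k·869 and k·45 into factor pairs; take k = 4
k = 4: N1·N3 = 3476 = 44·79, N2·N4 = 180 = 12·15
achieved = 44·79/(12·15) = 869/45; |achieved − target| = 0 ≤ 869/4500 ✓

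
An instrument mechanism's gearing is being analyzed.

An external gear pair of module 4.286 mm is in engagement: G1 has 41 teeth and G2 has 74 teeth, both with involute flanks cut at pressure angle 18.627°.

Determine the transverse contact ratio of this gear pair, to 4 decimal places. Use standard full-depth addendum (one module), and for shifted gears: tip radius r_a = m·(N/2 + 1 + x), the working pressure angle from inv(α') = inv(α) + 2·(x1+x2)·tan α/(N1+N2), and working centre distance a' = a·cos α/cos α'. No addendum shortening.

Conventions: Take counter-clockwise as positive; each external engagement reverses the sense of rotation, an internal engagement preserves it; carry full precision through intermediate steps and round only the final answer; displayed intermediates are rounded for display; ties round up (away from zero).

recognized (one external pair, fixed centres): single-mesh tooth geometry, m = 4.286, N1 = 41, N2 = 74
base radii: r_b1 = 83.260560, r_b2 = 150.275157
tip radii: r_a1 = 92.149000, r_a2 = 162.868000
no profile shift: α' = α, a' = a
action lengths: √(r_a1²−r_b1²) = 39.485660, √(r_a2²−r_b2²) = 62.796198
base pitch p_b = π·m·cos α = 12.759549
CR = (39.485660 + 62.796198 − 246.445000·sin 18.62700°)/12.759549 = 1.846920
contact ratio ≈ 1.8469

1.8469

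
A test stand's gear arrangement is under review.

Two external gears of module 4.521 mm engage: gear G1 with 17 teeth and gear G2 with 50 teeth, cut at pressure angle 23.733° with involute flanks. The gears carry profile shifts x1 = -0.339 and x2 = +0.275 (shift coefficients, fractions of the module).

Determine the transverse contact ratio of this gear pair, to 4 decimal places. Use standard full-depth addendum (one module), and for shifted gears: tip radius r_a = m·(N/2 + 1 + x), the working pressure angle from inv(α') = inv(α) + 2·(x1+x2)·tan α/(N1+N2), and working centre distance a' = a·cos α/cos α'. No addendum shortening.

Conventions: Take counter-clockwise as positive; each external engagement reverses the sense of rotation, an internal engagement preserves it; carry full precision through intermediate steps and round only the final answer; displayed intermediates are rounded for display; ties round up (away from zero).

1.5372

class = single-mesh tooth geometry [involute pair 17T × 50T, m = 4.521]
base radii: r_b1 = 35.178638, r_b2 = 103.466582
tip radii: r_a1 = 41.416881, r_a2 = 118.789275
inv(α') = inv(23.733°) + 2·(-0.339+0.275)·tan α/(17+50) = 0.02459749  ⇒  α' = 23.48104°
a' = a·cos α / cos α' = 151.4535·cos 23.733°/cos 23.48104° = 151.162704
action lengths: √(r_a1²−r_b1²) = 21.859128, √(r_a2²−r_b2²) = 58.357162
base pitch p_b = π·m·cos α = 13.001994
CR = (21.859128 + 58.357162 − 151.162704·sin 23.48104°)/13.001994 = 1.537163
contact ratio ≈ 1.5372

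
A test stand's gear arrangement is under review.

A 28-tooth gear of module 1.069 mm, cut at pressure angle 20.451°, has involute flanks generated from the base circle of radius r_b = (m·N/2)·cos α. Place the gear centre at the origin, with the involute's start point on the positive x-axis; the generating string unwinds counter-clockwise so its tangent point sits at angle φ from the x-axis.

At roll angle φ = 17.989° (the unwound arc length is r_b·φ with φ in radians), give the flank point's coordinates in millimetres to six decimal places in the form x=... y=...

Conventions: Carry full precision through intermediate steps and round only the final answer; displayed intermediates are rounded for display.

x=14.696921 y=0.143244

single-mesh involute tooth geometry (28T wheel at module 1.069)
pitch radius r_p = m·N/2 = 1.069·28/2 = 14.966000
base radius r_b = r_p·cos α = 14.966000·cos 20.451° = 14.022713
roll angle φ = 17.989° = 0.31396728 rad
x = r_b·(cos φ + φ·sin φ) = 14.696921
y = r_b·(sin φ − φ·cos φ) = 0.143244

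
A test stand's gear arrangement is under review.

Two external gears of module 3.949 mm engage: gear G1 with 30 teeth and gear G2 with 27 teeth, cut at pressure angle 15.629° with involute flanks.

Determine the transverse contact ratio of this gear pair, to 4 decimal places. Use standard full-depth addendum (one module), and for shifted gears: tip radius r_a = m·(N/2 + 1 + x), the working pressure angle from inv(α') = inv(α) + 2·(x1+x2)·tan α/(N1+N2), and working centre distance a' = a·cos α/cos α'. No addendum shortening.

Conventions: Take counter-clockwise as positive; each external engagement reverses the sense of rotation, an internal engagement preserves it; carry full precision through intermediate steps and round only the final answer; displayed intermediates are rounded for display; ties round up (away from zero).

recognized (one external pair, fixed centres): single-mesh tooth geometry, m = 3.949, N1 = 30, N2 = 27
base radii: r_b1 = 57.044865, r_b2 = 51.340378
tip radii: r_a1 = 63.184000, r_a2 = 57.260500
no profile shift: α' = α, a' = a
action lengths: √(r_a1²−r_b1²) = 27.168019, √(r_a2²−r_b2²) = 25.356073
base pitch p_b = π·m·cos α = 11.947449
CR = (27.168019 + 25.356073 − 112.546500·sin 15.62900°)/11.947449 = 1.858409
contact ratio ≈ 1.8584

1.8584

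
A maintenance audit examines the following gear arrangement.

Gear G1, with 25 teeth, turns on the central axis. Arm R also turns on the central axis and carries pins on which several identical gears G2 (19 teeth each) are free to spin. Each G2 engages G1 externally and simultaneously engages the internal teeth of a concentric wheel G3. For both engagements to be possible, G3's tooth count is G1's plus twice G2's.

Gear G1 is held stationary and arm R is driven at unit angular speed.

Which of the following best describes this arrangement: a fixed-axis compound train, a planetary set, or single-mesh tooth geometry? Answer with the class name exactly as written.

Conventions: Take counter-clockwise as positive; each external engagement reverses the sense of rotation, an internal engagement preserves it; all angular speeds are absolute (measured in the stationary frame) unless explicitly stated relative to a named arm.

planetary set

planetary set (25T centre, 19T on arm, 63T internal) — Willis relation
classification: planetary set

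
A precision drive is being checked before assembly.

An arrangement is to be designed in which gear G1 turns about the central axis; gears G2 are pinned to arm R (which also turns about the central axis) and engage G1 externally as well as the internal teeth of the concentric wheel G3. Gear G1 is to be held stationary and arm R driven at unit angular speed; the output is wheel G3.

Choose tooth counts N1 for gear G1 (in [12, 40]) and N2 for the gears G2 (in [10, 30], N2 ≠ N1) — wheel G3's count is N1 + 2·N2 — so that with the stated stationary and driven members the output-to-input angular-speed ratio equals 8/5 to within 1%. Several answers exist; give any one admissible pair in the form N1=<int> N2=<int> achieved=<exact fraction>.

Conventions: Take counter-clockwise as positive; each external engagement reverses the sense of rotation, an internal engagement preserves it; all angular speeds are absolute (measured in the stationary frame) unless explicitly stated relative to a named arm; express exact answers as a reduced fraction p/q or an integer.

design class (target 8/5): planetary set
Willis with ω_sun = 0: ω_ring/ω_arm = (N1+N3)/N3; set equal to 8/5  ⇒  N3/N1 = 1/(8/5 − 1) = 5/3
N3 = N1 + 2·N2  ⇒  N2/N1 = (N3/N1 − 1)/2 = (5/3 − 1)/2 = 1/3
smallest multiple with N1 ≥ 12 and N2 ≥ 10: k = 10  ⇒  N1 = 10·3 = 30, N2 = 10·1 = 10 (N1 ≤ 40, N2 ≤ 30, N2 ≠ N1 ✓), N3 = 30 + 2·10 = 50
check: (N1+N3)/N3 with N1 = 30, N3 = 50 gives 8/5; |achieved − target| = 0 ≤ 2/125 ✓

N1=30 N2=10 achieved=8/5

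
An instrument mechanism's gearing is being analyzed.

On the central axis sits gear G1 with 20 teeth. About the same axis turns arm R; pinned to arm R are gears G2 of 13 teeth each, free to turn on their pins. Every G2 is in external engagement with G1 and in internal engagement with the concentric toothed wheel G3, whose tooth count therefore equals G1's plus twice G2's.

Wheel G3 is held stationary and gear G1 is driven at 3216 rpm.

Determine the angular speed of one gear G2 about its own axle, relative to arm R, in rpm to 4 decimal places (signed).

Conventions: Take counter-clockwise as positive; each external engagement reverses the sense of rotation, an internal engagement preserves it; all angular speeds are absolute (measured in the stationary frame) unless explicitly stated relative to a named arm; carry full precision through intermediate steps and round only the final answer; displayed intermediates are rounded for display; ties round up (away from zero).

-3448.3916 rpm

topology: planetary set — G1 20T / G2 13T / G3 46T, arm = carrier (Willis)
normalise by the input: solve with ω_sun = 1, then scale by 3216 rpm
ring teeth: 20 + 2·13 = 46
20(ω_sun−ω_arm) = −46(ω_ring−ω_arm),  ω_ring = 0, ω_sun = 1
20(1−ω_arm) = −46(0−ω_arm)  ⇒  66·ω_arm = 20  ⇒  ω_arm = 10/33
sun–planet mesh: 20·(1−10/33) = −13·(ω_p−ω_arm)  ⇒  ω_p−ω_arm = -460/429
scale: ω_p−ω_arm = -460/429 × 3216 rpm = -3448.3916 rpm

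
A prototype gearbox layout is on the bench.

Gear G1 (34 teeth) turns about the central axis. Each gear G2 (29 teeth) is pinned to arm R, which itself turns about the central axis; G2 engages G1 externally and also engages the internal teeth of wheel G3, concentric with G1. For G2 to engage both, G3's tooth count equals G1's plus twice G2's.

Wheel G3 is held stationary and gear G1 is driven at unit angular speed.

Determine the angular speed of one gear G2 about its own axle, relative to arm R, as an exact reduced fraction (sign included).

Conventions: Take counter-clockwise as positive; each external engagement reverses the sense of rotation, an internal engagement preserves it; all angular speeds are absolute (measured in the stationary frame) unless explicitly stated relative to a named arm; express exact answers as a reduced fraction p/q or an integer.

topology: planetary set — G1 34T / G2 29T / G3 92T, arm = carrier (Willis)
ring teeth: 34 + 2·29 = 92
34(ω_sun−ω_arm) = −92(ω_ring−ω_arm),  ω_ring = 0, ω_sun = 1
34(1−ω_arm) = −92(0−ω_arm)  ⇒  126·ω_arm = 34  ⇒  ω_arm = 17/63
sun–planet mesh: 34·(1−17/63) = −29·(ω_p−ω_arm)  ⇒  ω_p−ω_arm = -1564/1827
exact speed ratio = -1564/1827

-1564/1827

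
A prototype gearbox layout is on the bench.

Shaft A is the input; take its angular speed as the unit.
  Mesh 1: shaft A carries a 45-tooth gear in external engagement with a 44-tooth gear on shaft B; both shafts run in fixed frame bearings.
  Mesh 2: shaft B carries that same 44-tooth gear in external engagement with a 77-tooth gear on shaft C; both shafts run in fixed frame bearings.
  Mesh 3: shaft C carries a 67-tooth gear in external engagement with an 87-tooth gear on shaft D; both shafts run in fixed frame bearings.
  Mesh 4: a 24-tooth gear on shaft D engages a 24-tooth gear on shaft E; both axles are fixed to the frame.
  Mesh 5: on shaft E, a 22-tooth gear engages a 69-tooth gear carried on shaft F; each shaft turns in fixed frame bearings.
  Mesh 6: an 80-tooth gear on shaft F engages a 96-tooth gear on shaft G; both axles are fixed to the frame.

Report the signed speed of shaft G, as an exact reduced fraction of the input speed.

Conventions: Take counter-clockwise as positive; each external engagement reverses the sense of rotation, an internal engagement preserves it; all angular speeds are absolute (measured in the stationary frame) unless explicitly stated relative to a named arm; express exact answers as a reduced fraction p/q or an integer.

1675/14007

6-mesh fixed-axis compound train (all bearings frame-fixed)
mesh 1 [45T→44T]: |ω|/ω_in = 1×45/44 = 45/44, sense flips to −
mesh 2 [44T→77T]: |ω|/ω_in = (45/44)×44/77 = 45/77, sense flips to +
mesh 3 [67T→87T]: |ω|/ω_in = (45/77)×67/87 = 1005/2233, sense flips to −
mesh 4 [24T→24T]: |ω|/ω_in = (1005/2233)×24/24 = 1005/2233, sense flips to +
mesh 5 [22T→69T]: |ω|/ω_in = (1005/2233)×22/69 = 670/4669, sense flips to −
mesh 6 [80T→96T]: |ω|/ω_in = (670/4669)×80/96 = 1675/14007, sense flips to +
signed output speed (× input speed) = 1675/14007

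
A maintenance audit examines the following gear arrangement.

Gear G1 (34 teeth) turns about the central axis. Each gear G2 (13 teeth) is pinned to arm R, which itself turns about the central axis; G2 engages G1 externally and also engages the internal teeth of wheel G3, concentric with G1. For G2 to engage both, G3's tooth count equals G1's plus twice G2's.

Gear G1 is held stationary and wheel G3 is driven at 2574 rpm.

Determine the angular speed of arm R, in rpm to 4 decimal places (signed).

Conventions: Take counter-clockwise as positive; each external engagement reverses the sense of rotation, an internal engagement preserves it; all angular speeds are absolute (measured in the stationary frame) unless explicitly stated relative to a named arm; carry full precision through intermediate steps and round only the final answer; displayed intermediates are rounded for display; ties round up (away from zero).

+1642.9787 rpm

planetary set (34T centre, 13T on arm, 60T internal) — Willis relation
normalise by the input: solve with ω_ring = 1, then scale by 2574 rpm
ring teeth: 34 + 2·13 = 60
34(ω_sun−ω_arm) = −60(ω_ring−ω_arm),  ω_sun = 0, ω_ring = 1
34(0−ω_arm) = −60(1−ω_arm)  ⇒  94·ω_arm = 60  ⇒  ω_arm = 30/47
scale: ω_arm = 30/47 × 2574 rpm = +1642.9787 rpm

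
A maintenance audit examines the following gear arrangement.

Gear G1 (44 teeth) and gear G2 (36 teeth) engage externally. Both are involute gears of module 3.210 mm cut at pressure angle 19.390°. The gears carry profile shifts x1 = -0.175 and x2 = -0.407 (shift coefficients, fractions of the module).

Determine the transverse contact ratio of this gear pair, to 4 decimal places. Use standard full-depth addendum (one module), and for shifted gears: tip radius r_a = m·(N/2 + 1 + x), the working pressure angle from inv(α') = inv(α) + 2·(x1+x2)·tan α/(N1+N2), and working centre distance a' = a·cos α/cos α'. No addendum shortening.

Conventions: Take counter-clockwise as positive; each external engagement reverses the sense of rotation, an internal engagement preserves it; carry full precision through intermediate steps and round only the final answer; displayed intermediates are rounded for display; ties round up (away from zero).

recognized (one external pair, fixed centres): single-mesh tooth geometry, m = 3.210, N1 = 44, N2 = 36
base radii: r_b1 = 66.614477, r_b2 = 54.502754
tip radii: r_a1 = 73.268250, r_a2 = 59.683530
inv(α') = inv(19.390°) + 2·(-0.175-0.407)·tan α/(44+36) = 0.00841907  ⇒  α' = 16.61982°
a' = a·cos α / cos α' = 128.4000·cos 19.390°/cos 16.61982° = 126.397659
action lengths: √(r_a1²−r_b1²) = 30.508161, √(r_a2²−r_b2²) = 24.322285
base pitch p_b = π·m·cos α = 9.512525
CR = (30.508161 + 24.322285 − 126.397659·sin 16.61982°)/9.512525 = 1.963538
contact ratio ≈ 1.9635

1.9635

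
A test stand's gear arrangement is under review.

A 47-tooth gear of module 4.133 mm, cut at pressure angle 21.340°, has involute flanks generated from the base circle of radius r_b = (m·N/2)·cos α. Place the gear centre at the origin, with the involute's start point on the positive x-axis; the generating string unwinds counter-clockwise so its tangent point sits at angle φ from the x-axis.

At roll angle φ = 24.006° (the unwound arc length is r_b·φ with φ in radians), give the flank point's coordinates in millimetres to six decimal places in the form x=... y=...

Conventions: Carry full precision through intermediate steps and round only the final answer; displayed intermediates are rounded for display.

x=98.061784 y=2.179285

recognized (one wheel, involute flank): single-mesh tooth geometry, m = 4.133, N = 47
pitch radius r_p = m·N/2 = 4.133·47/2 = 97.125500
base radius r_b = r_p·cos α = 97.125500·cos 21.340° = 90.466324
roll angle φ = 24.006° = 0.41898374 rad
x = r_b·(cos φ + φ·sin φ) = 98.061784
y = r_b·(sin φ − φ·cos φ) = 2.179285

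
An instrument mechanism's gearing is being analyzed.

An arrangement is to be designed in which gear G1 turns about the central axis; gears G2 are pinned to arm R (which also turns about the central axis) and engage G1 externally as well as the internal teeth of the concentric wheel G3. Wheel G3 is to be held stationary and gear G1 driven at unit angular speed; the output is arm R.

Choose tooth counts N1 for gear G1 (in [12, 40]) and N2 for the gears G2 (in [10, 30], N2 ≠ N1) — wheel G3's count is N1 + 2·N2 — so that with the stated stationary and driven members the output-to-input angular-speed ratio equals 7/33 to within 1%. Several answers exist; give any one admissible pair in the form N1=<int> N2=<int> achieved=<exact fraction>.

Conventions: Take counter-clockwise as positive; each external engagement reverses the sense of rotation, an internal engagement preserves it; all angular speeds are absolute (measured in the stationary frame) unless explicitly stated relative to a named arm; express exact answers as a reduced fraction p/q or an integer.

planetary set to be sized for 7/33 (Willis relation)
Willis with ω_ring = 0: ω_arm/ω_sun = N1/(N1+N3); set equal to 7/33  ⇒  N3/N1 = 1/(7/33) − 1 = 26/7
N3 = N1 + 2·N2  ⇒  N2/N1 = (N3/N1 − 1)/2 = (26/7 − 1)/2 = 19/14
smallest multiple with N1 ≥ 12 and N2 ≥ 10: k = 1  ⇒  N1 = 1·14 = 14, N2 = 1·19 = 19 (N1 ≤ 40, N2 ≤ 30, N2 ≠ N1 ✓), N3 = 14 + 2·19 = 52
check: N1/(N1+N3) with N1 = 14, N3 = 52 gives 7/33; |achieved − target| = 0 ≤ 7/3300 ✓

N1=14 N2=19 achieved=7/33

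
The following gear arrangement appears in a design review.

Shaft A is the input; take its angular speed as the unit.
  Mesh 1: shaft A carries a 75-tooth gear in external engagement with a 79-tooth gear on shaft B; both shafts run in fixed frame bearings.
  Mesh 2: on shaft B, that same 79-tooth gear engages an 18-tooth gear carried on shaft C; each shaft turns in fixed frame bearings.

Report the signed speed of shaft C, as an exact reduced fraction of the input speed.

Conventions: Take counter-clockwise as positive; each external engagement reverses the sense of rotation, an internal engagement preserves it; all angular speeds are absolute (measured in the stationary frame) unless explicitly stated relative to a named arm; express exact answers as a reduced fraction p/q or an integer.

2-mesh fixed-axis compound train (all bearings frame-fixed)
mesh 1 [75T→79T]: |ω|/ω_in = 1×75/79 = 75/79, sense flips to −
mesh 2 [79T→18T]: |ω|/ω_in = (75/79)×79/18 = 25/6, sense flips to +
signed output speed (× input speed) = 25/6

25/6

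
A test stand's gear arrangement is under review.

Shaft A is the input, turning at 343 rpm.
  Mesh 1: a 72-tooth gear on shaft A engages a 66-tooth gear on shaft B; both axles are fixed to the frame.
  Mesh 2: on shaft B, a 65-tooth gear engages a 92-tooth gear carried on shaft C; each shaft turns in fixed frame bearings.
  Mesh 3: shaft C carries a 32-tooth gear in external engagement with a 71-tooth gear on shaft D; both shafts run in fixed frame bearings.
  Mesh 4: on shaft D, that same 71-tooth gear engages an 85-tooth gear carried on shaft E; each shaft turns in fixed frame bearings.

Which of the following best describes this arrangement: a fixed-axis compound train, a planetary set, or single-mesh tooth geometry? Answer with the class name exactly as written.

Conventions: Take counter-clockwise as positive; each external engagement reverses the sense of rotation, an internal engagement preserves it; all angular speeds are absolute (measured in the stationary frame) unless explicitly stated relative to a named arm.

fixed-axis compound train

topology: fixed-axis compound train — 4 meshes, A→E
classification: fixed-axis compound train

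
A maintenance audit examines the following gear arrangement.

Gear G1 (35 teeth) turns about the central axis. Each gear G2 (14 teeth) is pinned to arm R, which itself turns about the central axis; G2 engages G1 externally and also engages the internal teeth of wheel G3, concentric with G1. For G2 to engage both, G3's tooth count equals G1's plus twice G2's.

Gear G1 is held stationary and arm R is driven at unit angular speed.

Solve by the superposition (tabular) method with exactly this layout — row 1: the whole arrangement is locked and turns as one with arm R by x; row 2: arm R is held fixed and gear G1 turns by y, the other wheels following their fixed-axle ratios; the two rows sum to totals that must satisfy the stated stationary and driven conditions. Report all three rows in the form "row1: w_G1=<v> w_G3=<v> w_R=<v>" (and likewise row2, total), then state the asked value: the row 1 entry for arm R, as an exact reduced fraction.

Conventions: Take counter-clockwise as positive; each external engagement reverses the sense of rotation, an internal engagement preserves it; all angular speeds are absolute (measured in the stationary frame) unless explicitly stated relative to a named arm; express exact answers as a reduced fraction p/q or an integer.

row1: w_G1=1 w_G3=1 w_R=1
row2: w_G1=-1 w_G3=5/9 w_R=0
total: w_G1=0 w_G3=14/9 w_R=1
asked value: 1

planetary set (35T centre, 14T on arm, 63T internal) — Willis relation
superposition row 1 [locked train]: every member turns x
row 2 (arm held, sun turns y): ω_ring = −(35/63)·y, ω_arm = 0
boundary: total ω_sun = x + y = 0 and total ω_arm = x = 1  ⇒  y = -1, x = 1
row 2 ring = −(35/63)·(-1) = 5/9
totals (row 1 + row 2): sun 1 + (-1) = 0, ring 1 + 5/9 = 14/9, arm 1 + 0 = 1
asked cell (row1, arm) = 1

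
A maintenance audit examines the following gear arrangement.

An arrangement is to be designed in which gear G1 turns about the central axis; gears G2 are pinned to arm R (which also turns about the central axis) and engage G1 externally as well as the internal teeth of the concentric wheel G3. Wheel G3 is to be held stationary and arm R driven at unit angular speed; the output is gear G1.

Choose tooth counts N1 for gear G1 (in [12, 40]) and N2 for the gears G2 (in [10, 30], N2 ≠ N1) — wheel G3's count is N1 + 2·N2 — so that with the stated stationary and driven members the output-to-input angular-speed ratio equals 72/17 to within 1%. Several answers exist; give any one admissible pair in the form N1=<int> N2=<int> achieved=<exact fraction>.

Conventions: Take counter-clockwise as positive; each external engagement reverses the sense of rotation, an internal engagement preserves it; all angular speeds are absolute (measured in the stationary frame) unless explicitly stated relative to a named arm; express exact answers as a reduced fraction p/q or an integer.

design class (target 72/17): planetary set
Willis with ω_ring = 0: ω_sun/ω_arm = (N1+N3)/N1; set equal to 72/17  ⇒  N3/N1 = 72/17 − 1 = 55/17
N3 = N1 + 2·N2  ⇒  N2/N1 = (N3/N1 − 1)/2 = (55/17 − 1)/2 = 19/17
smallest multiple with N1 ≥ 12 and N2 ≥ 10: k = 1  ⇒  N1 = 1·17 = 17, N2 = 1·19 = 19 (N1 ≤ 40, N2 ≤ 30, N2 ≠ N1 ✓), N3 = 17 + 2·19 = 55
check: (N1+N3)/N1 with N1 = 17, N3 = 55 gives 72/17; |achieved − target| = 0 ≤ 18/425 ✓

N1=17 N2=19 achieved=72/17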